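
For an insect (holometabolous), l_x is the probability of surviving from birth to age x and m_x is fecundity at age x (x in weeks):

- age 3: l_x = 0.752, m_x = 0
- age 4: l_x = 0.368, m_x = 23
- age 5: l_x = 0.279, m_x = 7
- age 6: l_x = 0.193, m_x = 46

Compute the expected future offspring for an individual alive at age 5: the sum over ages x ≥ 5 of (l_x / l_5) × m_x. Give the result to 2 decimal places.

l_5 = 0.279. Conditional survival from age 5 to x is l_x / l_5.
  x=5: (0.279/0.279) × 7 = 7.0000
  x=6: (0.193/0.279) × 46 = 31.8208
Sum = 7.0000 + 31.8208 = 38.8208

38.82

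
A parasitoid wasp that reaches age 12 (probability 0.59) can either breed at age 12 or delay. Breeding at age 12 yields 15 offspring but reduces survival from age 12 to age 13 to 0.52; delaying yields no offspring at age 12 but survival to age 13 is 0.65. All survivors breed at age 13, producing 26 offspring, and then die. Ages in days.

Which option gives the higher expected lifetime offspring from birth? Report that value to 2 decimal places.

breed at age 12: R₀ = 0.59 × (15 + 0.52 × 26) = 0.59 × 28.5200 = 16.8268
delay to age 13: R₀ = 0.59 × (0.65 × 26) = 0.59 × 16.9000 = 9.9710
Higher: breed at age 12 (16.8268).

16.83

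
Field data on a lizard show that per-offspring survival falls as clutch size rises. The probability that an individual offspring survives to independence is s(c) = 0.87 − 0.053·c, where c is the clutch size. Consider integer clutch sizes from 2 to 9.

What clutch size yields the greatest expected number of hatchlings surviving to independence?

8

Expected hatchlings surviving to independence = c × s(c):
  c=2: 2 × 0.764 = 1.528
  c=3: 3 × 0.711 = 2.133
  c=4: 4 × 0.658 = 2.632
  c=5: 5 × 0.605 = 3.025
  c=6: 6 × 0.552 = 3.312
  c=7: 7 × 0.499 = 3.493
  c=8: 8 × 0.446 = 3.568
  c=9: 9 × 0.393 = 3.537
Maximum at c = 8 (3.568 hatchlings surviving to independence).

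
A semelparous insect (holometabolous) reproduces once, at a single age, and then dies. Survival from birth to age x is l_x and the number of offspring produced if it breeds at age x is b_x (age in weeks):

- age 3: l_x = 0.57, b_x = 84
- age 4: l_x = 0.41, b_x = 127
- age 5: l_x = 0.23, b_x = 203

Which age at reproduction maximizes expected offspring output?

Expected offspring if breeding at age x = l_x × b_x:
  age 3: 0.57 × 84 = 47.880
  age 4: 0.41 × 127 = 52.070
  age 5: 0.23 × 203 = 46.690
Maximum at age 4 (52.070).

4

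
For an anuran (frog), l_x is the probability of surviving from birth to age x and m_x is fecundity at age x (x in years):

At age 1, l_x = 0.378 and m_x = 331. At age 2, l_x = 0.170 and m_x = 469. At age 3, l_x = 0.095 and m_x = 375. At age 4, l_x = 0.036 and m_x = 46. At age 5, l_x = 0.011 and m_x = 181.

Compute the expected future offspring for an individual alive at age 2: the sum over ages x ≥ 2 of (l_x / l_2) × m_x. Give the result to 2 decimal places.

700.01

l_2 = 0.170. Conditional survival from age 2 to x is l_x / l_2.
  x=2: (0.170/0.170) × 469 = 469.0000
  x=3: (0.095/0.170) × 375 = 209.5588
  x=4: (0.036/0.170) × 46 = 9.7412
  x=5: (0.011/0.170) × 181 = 11.7118
Sum = 469.0000 + 209.5588 + 9.7412 + 11.7118 = 700.0118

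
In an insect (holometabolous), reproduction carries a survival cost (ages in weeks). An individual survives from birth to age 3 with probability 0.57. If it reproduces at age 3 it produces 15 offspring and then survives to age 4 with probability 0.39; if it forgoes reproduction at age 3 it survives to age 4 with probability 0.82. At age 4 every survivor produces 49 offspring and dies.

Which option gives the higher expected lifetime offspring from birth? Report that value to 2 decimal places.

breed at age 3: R₀ = 0.57 × (15 + 0.39 × 49) = 0.57 × 34.1100 = 19.4427
delay to age 4: R₀ = 0.57 × (0.82 × 49) = 0.57 × 40.1800 = 22.9026
Higher: delay to age 4 (22.9026).

22.90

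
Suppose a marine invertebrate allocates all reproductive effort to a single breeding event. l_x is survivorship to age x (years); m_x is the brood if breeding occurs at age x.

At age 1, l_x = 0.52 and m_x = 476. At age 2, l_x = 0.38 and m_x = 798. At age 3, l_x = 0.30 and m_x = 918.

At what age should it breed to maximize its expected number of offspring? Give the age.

2

Expected offspring if breeding at age x = l_x × m_x:
  age 1: 0.52 × 476 = 247.520
  age 2: 0.38 × 798 = 303.240
  age 3: 0.30 × 918 = 275.400
Maximum at age 2 (303.240).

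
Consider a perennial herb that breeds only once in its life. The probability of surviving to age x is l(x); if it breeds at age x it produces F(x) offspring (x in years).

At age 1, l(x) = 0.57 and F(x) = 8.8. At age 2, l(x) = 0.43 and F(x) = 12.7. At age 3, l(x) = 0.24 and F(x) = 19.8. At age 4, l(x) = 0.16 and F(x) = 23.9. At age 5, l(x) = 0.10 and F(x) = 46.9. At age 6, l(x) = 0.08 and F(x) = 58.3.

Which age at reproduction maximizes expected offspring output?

2

Expected offspring if breeding at age x = l(x) × F(x):
  age 1: 0.57 × 8.8 = 5.016
  age 2: 0.43 × 12.7 = 5.461
  age 3: 0.24 × 19.8 = 4.752
  age 4: 0.16 × 23.9 = 3.824
  age 5: 0.10 × 46.9 = 4.690
  age 6: 0.08 × 58.3 = 4.664
Maximum at age 2 (5.461).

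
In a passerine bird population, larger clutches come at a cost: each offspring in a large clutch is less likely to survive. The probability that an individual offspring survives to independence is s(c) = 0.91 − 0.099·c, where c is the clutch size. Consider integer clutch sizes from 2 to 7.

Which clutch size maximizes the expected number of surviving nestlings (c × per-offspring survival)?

Expected surviving nestlings = c × s(c):
  c=2: 2 × 0.712 = 1.424
  c=3: 3 × 0.613 = 1.839
  c=4: 4 × 0.514 = 2.056
  c=5: 5 × 0.415 = 2.075
  c=6: 6 × 0.316 = 1.896
  c=7: 7 × 0.217 = 1.519
Maximum at c = 5 (2.075 surviving nestlings).

5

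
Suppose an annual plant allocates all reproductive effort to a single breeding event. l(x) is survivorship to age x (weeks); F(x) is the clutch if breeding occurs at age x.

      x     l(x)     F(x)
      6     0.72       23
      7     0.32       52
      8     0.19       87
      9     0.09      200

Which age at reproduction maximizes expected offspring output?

9

Expected offspring if breeding at age x = l(x) × F(x):
  age 6: 0.72 × 23 = 16.560
  age 7: 0.32 × 52 = 16.640
  age 8: 0.19 × 87 = 16.530
  age 9: 0.09 × 200 = 18.000
Maximum at age 9 (18.000).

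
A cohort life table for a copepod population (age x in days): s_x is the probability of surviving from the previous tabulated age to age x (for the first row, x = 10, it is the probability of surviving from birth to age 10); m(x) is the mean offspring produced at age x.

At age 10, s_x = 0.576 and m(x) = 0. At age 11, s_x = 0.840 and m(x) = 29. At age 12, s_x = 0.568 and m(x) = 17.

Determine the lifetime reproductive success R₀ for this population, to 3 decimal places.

Survivorship from birth: l_x = s_10·s_11·…·s_x.
  l_10 = 0.57600
  l_11 = 0.48384
  l_12 = 0.27482
R₀ = Σ l_x m(x):
  age 10: 0.57600 × 0 = 0.0000
  age 11: 0.48384 × 29 = 14.0314
  age 12: 0.27482 × 17 = 4.6719
R₀ = 0.0000 + 14.0314 + 4.6719 = 18.7033

18.703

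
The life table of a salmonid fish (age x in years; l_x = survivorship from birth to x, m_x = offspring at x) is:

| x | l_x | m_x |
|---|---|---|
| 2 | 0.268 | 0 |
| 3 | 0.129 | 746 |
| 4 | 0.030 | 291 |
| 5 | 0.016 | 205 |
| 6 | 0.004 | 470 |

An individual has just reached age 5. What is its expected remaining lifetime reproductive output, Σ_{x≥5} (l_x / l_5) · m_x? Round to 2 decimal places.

l_5 = 0.016. Conditional survival from age 5 to x is l_x / l_5.
  x=5: (0.016/0.016) × 205 = 205.0000
  x=6: (0.004/0.016) × 470 = 117.5000
Sum = 205.0000 + 117.5000 = 322.5000

322.50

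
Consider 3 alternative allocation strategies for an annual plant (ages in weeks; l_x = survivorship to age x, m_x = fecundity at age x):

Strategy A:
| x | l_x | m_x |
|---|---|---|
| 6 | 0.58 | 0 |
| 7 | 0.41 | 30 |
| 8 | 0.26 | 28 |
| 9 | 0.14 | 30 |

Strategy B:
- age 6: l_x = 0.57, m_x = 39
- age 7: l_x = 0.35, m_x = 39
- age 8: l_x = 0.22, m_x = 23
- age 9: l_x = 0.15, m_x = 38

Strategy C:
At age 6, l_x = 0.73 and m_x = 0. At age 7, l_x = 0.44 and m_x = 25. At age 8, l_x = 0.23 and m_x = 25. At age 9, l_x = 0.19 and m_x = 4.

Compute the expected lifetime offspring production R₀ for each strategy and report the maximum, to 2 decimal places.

46.64

Strategy A: R₀ = 0.58×0 + 0.41×30 + 0.26×28 + 0.14×30 = 23.7800
Strategy B: R₀ = 0.57×39 + 0.35×39 + 0.22×23 + 0.15×38 = 46.6400
Strategy C: R₀ = 0.73×0 + 0.44×25 + 0.23×25 + 0.19×4 = 17.5100
Highest R₀: strategy B with 46.6400.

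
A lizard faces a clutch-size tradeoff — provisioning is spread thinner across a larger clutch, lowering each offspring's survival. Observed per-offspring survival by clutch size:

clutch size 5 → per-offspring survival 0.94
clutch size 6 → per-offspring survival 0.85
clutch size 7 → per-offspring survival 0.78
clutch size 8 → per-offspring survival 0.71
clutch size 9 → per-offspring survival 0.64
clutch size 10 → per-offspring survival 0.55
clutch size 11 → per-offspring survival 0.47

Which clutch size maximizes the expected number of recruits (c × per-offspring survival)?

Expected recruits = c × s(c):
  c=5: 5 × 0.94 = 4.700
  c=6: 6 × 0.85 = 5.100
  c=7: 7 × 0.78 = 5.460
  c=8: 8 × 0.71 = 5.680
  c=9: 9 × 0.64 = 5.760
  c=10: 10 × 0.55 = 5.500
  c=11: 11 × 0.47 = 5.170
Maximum at c = 9 (5.760 recruits).

9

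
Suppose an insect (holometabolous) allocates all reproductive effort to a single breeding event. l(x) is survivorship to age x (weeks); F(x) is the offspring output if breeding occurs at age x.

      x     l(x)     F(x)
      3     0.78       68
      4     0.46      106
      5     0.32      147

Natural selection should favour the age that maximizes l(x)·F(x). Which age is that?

3

Expected offspring if breeding at age x = l(x) × F(x):
  age 3: 0.78 × 68 = 53.040
  age 4: 0.46 × 106 = 48.760
  age 5: 0.32 × 147 = 47.040
Maximum at age 3 (53.040).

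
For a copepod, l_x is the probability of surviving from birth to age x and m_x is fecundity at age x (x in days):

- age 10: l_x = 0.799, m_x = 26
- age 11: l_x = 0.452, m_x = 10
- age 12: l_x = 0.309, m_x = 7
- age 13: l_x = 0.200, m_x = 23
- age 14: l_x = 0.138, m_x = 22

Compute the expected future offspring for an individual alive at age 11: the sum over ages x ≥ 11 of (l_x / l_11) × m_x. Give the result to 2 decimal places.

l_11 = 0.452. Conditional survival from age 11 to x is l_x / l_11.
  x=11: (0.452/0.452) × 10 = 10.0000
  x=12: (0.309/0.452) × 7 = 4.7854
  x=13: (0.200/0.452) × 23 = 10.1770
  x=14: (0.138/0.452) × 22 = 6.7168
Sum = 10.0000 + 4.7854 + 10.1770 + 6.7168 = 31.6792

31.68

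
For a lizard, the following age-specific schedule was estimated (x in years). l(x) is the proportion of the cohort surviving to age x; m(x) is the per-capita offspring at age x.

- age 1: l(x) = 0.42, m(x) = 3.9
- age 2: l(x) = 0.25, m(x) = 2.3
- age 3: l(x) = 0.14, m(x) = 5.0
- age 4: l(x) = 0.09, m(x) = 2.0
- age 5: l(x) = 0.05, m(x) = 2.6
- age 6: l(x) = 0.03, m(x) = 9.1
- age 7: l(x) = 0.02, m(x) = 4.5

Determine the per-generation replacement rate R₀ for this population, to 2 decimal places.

R₀ = Σ l(x) m(x):
  age 1: 0.42 × 3.9 = 1.6380
  age 2: 0.25 × 2.3 = 0.5750
  age 3: 0.14 × 5.0 = 0.7000
  age 4: 0.09 × 2.0 = 0.1800
  age 5: 0.05 × 2.6 = 0.1300
  age 6: 0.03 × 9.1 = 0.2730
  age 7: 0.02 × 4.5 = 0.0900
R₀ = 1.6380 + 0.5750 + 0.7000 + 0.1800 + 0.1300 + 0.2730 + 0.0900 = 3.5860

3.59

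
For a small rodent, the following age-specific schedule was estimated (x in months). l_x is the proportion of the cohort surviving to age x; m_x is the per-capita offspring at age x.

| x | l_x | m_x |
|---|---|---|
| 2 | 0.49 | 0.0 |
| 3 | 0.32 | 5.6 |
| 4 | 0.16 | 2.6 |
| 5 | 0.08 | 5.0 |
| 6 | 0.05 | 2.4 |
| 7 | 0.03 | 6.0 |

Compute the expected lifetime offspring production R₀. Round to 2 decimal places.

R₀ = Σ l_x m_x:
  age 2: 0.49 × 0.0 = 0.0000
  age 3: 0.32 × 5.6 = 1.7920
  age 4: 0.16 × 2.6 = 0.4160
  age 5: 0.08 × 5.0 = 0.4000
  age 6: 0.05 × 2.4 = 0.1200
  age 7: 0.03 × 6.0 = 0.1800
R₀ = 0.0000 + 1.7920 + 0.4160 + 0.4000 + 0.1200 + 0.1800 = 2.9080

2.91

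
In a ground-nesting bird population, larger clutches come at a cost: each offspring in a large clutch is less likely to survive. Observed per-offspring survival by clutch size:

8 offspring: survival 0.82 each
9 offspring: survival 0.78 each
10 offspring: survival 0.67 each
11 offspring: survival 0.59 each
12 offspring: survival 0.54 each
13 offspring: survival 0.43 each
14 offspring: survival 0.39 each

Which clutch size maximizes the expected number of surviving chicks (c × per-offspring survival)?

Expected surviving chicks = c × s(c):
  c=8: 8 × 0.82 = 6.560
  c=9: 9 × 0.78 = 7.020
  c=10: 10 × 0.67 = 6.700
  c=11: 11 × 0.59 = 6.490
  c=12: 12 × 0.54 = 6.480
  c=13: 13 × 0.43 = 5.590
  c=14: 14 × 0.39 = 5.460
Maximum at c = 9 (7.020 surviving chicks).

9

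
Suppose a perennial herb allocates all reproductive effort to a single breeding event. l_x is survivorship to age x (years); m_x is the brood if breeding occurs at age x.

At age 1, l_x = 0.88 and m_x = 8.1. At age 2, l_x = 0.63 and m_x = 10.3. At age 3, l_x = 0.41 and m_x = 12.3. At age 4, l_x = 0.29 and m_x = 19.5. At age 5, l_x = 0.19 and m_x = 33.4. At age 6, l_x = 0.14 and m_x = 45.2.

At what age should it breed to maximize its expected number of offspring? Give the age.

Expected offspring if breeding at age x = l_x × m_x:
  age 1: 0.88 × 8.1 = 7.128
  age 2: 0.63 × 10.3 = 6.489
  age 3: 0.41 × 12.3 = 5.043
  age 4: 0.29 × 19.5 = 5.655
  age 5: 0.19 × 33.4 = 6.346
  age 6: 0.14 × 45.2 = 6.328
Maximum at age 1 (7.128).

1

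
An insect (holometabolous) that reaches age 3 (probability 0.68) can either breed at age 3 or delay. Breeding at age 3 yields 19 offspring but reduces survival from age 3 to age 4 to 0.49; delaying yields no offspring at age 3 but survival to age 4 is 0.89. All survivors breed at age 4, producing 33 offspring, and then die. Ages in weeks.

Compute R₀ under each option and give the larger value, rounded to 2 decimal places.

breed at age 3: R₀ = 0.68 × (19 + 0.49 × 33) = 0.68 × 35.1700 = 23.9156
delay to age 4: R₀ = 0.68 × (0.89 × 33) = 0.68 × 29.3700 = 19.9716
Higher: breed at age 3 (23.9156).

23.92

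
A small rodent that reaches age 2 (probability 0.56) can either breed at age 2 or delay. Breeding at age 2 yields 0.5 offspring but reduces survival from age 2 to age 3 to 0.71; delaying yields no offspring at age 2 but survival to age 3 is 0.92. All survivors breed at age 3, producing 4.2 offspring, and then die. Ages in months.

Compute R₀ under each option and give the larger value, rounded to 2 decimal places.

breed at age 2: R₀ = 0.56 × (0.5 + 0.71 × 4.2) = 0.56 × 3.4820 = 1.9499
delay to age 3: R₀ = 0.56 × (0.92 × 4.2) = 0.56 × 3.8640 = 2.1638
Higher: delay to age 3 (2.1638).

2.16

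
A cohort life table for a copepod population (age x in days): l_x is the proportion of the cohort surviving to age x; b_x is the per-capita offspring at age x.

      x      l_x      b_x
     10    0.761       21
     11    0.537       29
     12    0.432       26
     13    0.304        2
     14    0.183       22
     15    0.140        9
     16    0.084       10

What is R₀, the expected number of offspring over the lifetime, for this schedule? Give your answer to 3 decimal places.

49.520

R₀ = Σ l_x b_x:
  age 10: 0.761 × 21 = 15.9810
  age 11: 0.537 × 29 = 15.5730
  age 12: 0.432 × 26 = 11.2320
  age 13: 0.304 × 2 = 0.6080
  age 14: 0.183 × 22 = 4.0260
  age 15: 0.140 × 9 = 1.2600
  age 16: 0.084 × 10 = 0.8400
R₀ = 15.9810 + 15.5730 + 11.2320 + 0.6080 + 4.0260 + 1.2600 + 0.8400 = 49.5200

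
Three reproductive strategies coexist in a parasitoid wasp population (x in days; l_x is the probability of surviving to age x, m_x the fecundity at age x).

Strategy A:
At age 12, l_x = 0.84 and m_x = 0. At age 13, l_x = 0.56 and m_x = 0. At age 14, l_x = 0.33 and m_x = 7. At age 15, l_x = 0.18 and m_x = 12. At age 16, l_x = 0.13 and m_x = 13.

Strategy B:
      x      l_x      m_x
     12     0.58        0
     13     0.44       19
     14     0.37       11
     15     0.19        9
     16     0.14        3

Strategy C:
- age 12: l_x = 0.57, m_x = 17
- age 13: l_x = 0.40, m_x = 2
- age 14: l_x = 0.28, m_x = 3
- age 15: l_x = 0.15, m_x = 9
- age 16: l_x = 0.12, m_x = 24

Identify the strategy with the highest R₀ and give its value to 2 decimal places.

Strategy A: R₀ = 0.84×0 + 0.56×0 + 0.33×7 + 0.18×12 + 0.13×13 = 6.1600
Strategy B: R₀ = 0.58×0 + 0.44×19 + 0.37×11 + 0.19×9 + 0.14×3 = 14.5600
Strategy C: R₀ = 0.57×17 + 0.40×2 + 0.28×3 + 0.15×9 + 0.12×24 = 15.5600
Highest R₀: strategy C with 15.5600.

15.56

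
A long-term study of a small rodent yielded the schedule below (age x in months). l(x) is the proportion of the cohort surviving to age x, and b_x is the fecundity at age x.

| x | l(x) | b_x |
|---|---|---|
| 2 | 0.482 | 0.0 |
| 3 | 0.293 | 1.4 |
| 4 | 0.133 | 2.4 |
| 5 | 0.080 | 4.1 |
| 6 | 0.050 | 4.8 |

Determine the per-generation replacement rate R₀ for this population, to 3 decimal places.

1.297

R₀ = Σ l(x) b_x:
  age 2: 0.482 × 0.0 = 0.0000
  age 3: 0.293 × 1.4 = 0.4102
  age 4: 0.133 × 2.4 = 0.3192
  age 5: 0.080 × 4.1 = 0.3280
  age 6: 0.050 × 4.8 = 0.2400
R₀ = 0.0000 + 0.4102 + 0.3192 + 0.3280 + 0.2400 = 1.2974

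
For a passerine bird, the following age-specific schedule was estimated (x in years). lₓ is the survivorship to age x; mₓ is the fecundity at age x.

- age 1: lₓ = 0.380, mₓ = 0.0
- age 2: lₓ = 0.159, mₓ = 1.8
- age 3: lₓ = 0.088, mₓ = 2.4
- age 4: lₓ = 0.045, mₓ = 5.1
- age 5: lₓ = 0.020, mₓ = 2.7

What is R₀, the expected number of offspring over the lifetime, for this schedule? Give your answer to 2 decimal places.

R₀ = Σ lₓ mₓ:
  age 1: 0.380 × 0.0 = 0.0000
  age 2: 0.159 × 1.8 = 0.2862
  age 3: 0.088 × 2.4 = 0.2112
  age 4: 0.045 × 5.1 = 0.2295
  age 5: 0.020 × 2.7 = 0.0540
R₀ = 0.0000 + 0.2862 + 0.2112 + 0.2295 + 0.0540 = 0.7809

0.78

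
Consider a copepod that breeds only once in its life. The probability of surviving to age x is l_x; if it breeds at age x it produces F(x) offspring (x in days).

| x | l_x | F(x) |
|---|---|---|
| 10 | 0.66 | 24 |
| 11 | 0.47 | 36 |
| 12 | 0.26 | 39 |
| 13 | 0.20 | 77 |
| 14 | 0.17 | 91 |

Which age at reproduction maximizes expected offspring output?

11

Expected offspring if breeding at age x = l_x × F(x):
  age 10: 0.66 × 24 = 15.840
  age 11: 0.47 × 36 = 16.920
  age 12: 0.26 × 39 = 10.140
  age 13: 0.20 × 77 = 15.400
  age 14: 0.17 × 91 = 15.470
Maximum at age 11 (16.920).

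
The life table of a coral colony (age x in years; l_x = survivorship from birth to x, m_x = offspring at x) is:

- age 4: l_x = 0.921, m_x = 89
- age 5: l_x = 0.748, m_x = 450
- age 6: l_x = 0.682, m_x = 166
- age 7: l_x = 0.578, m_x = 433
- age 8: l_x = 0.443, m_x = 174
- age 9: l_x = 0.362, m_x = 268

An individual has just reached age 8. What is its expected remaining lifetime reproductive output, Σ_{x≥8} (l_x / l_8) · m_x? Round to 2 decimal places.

l_8 = 0.443. Conditional survival from age 8 to x is l_x / l_8.
  x=8: (0.443/0.443) × 174 = 174.0000
  x=9: (0.362/0.443) × 268 = 218.9977
Sum = 174.0000 + 218.9977 = 392.9977

393.00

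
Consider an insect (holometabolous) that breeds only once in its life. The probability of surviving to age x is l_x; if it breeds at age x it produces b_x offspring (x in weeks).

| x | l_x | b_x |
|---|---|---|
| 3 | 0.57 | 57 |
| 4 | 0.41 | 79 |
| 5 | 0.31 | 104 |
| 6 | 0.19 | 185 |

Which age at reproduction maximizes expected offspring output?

Expected offspring if breeding at age x = l_x × b_x:
  age 3: 0.57 × 57 = 32.490
  age 4: 0.41 × 79 = 32.390
  age 5: 0.31 × 104 = 32.240
  age 6: 0.19 × 185 = 35.150
Maximum at age 6 (35.150).

6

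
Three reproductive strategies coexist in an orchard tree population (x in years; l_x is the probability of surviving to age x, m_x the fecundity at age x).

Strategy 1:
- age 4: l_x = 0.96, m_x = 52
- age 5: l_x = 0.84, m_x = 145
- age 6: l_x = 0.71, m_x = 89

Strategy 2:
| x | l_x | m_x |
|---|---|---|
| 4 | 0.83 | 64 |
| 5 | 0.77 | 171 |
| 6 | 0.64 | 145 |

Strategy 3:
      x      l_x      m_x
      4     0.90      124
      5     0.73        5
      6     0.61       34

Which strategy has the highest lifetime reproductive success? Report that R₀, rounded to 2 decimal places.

Strategy 1: R₀ = 0.96×52 + 0.84×145 + 0.71×89 = 234.9100
Strategy 2: R₀ = 0.83×64 + 0.77×171 + 0.64×145 = 277.5900
Strategy 3: R₀ = 0.90×124 + 0.73×5 + 0.61×34 = 135.9900
Highest R₀: strategy 2 with 277.5900.

277.59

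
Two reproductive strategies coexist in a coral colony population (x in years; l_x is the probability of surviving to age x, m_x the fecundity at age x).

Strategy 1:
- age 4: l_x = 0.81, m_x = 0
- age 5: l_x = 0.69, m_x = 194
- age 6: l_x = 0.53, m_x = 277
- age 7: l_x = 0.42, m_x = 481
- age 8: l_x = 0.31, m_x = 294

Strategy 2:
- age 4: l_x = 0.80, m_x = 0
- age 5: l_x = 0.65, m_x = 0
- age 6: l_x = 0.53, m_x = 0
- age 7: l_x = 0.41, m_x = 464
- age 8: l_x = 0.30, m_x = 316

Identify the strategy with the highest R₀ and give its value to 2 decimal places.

573.83

Strategy 1: R₀ = 0.81×0 + 0.69×194 + 0.53×277 + 0.42×481 + 0.31×294 = 573.8300
Strategy 2: R₀ = 0.80×0 + 0.65×0 + 0.53×0 + 0.41×464 + 0.30×316 = 285.0400
Highest R₀: strategy 1 with 573.8300.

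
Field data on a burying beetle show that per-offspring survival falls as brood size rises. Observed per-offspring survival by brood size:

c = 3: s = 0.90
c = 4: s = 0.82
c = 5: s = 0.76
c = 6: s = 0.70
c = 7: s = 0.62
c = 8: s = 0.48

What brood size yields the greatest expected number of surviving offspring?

Expected surviving offspring = c × s(c):
  c=3: 3 × 0.90 = 2.700
  c=4: 4 × 0.82 = 3.280
  c=5: 5 × 0.76 = 3.800
  c=6: 6 × 0.70 = 4.200
  c=7: 7 × 0.62 = 4.340
  c=8: 8 × 0.48 = 3.840
Maximum at c = 7 (4.340 surviving offspring).

7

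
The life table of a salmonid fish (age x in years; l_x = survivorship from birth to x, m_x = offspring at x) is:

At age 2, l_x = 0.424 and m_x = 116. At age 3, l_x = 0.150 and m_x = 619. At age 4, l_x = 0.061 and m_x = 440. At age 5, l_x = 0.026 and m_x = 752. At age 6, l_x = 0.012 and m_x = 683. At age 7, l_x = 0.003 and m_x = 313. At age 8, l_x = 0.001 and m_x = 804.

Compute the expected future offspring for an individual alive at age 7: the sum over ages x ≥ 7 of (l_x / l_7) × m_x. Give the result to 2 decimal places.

581.00

l_7 = 0.003. Conditional survival from age 7 to x is l_x / l_7.
  x=7: (0.003/0.003) × 313 = 313.0000
  x=8: (0.001/0.003) × 804 = 268.0000
Sum = 313.0000 + 268.0000 = 581.0000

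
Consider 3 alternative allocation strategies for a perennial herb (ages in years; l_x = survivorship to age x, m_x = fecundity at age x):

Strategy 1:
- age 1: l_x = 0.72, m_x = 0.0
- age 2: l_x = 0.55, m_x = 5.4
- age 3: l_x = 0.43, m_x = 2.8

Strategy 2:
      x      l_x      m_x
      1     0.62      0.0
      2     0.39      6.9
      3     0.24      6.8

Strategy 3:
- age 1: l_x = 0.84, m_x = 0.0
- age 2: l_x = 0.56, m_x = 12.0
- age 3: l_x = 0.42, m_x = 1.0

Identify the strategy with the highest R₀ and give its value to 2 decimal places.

Strategy 1: R₀ = 0.72×0.0 + 0.55×5.4 + 0.43×2.8 = 4.1740
Strategy 2: R₀ = 0.62×0.0 + 0.39×6.9 + 0.24×6.8 = 4.3230
Strategy 3: R₀ = 0.84×0.0 + 0.56×12.0 + 0.42×1.0 = 7.1400
Highest R₀: strategy 3 with 7.1400.

7.14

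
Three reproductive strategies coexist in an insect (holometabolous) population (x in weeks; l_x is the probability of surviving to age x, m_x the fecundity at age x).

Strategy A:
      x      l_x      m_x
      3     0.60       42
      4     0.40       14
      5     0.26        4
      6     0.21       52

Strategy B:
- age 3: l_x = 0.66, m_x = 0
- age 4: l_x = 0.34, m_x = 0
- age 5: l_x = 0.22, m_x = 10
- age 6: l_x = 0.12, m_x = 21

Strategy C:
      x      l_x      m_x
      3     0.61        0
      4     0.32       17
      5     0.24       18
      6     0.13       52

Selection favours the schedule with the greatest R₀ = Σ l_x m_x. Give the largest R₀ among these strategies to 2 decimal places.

Strategy A: R₀ = 0.60×42 + 0.40×14 + 0.26×4 + 0.21×52 = 42.7600
Strategy B: R₀ = 0.66×0 + 0.34×0 + 0.22×10 + 0.12×21 = 4.7200
Strategy C: R₀ = 0.61×0 + 0.32×17 + 0.24×18 + 0.13×52 = 16.5200
Highest R₀: strategy A with 42.7600.

42.76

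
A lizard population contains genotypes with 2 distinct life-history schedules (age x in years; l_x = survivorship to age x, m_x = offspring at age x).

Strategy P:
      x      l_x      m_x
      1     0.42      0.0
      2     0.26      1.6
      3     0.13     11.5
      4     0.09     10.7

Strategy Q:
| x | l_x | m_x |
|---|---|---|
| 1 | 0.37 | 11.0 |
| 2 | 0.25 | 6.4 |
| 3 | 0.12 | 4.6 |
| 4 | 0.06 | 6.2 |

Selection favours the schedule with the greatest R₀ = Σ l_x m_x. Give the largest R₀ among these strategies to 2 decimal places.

Strategy P: R₀ = 0.42×0.0 + 0.26×1.6 + 0.13×11.5 + 0.09×10.7 = 2.8740
Strategy Q: R₀ = 0.37×11.0 + 0.25×6.4 + 0.12×4.6 + 0.06×6.2 = 6.5940
Highest R₀: strategy Q with 6.5940.

6.59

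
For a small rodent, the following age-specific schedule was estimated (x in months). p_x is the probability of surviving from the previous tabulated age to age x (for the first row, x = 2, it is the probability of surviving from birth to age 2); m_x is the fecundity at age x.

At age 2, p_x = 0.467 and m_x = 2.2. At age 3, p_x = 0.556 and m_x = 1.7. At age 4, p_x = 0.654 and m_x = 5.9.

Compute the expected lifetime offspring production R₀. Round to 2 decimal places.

Survivorship from birth: l_x = p_2·p_3·…·p_x.
  l_2 = 0.46700
  l_3 = 0.25965
  l_4 = 0.16981
R₀ = Σ l_x m_x:
  age 2: 0.46700 × 2.2 = 1.0274
  age 3: 0.25965 × 1.7 = 0.4414
  age 4: 0.16981 × 5.9 = 1.0019
R₀ = 1.0274 + 0.4414 + 1.0019 = 2.4707

2.47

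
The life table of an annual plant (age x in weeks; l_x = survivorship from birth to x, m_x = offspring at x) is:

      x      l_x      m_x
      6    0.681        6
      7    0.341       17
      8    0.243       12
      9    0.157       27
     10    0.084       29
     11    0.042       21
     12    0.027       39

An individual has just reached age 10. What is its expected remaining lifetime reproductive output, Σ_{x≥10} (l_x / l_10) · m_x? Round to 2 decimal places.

l_10 = 0.084. Conditional survival from age 10 to x is l_x / l_10.
  x=10: (0.084/0.084) × 29 = 29.0000
  x=11: (0.042/0.084) × 21 = 10.5000
  x=12: (0.027/0.084) × 39 = 12.5357
Sum = 29.0000 + 10.5000 + 12.5357 = 52.0357

52.04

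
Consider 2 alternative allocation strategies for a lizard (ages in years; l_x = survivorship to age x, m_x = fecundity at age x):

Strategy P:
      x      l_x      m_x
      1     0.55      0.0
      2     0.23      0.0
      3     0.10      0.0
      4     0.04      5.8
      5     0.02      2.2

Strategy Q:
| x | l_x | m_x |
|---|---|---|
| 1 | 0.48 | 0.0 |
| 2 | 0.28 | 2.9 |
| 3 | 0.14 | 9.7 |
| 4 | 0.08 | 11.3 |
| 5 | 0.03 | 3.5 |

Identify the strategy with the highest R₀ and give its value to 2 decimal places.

3.18

Strategy P: R₀ = 0.55×0.0 + 0.23×0.0 + 0.10×0.0 + 0.04×5.8 + 0.02×2.2 = 0.2760
Strategy Q: R₀ = 0.48×0.0 + 0.28×2.9 + 0.14×9.7 + 0.08×11.3 + 0.03×3.5 = 3.1790
Highest R₀: strategy Q with 3.1790.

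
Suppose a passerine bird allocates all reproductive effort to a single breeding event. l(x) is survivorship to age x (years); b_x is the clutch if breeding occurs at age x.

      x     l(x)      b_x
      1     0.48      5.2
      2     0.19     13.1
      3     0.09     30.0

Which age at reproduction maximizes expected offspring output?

3

Expected offspring if breeding at age x = l(x) × b_x:
  age 1: 0.48 × 5.2 = 2.496
  age 2: 0.19 × 13.1 = 2.489
  age 3: 0.09 × 30.0 = 2.700
Maximum at age 3 (2.700).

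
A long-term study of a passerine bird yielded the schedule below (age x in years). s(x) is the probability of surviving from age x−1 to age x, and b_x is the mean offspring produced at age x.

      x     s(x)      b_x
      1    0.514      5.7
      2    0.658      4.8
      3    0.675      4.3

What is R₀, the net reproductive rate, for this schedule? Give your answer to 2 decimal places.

5.53

Survivorship from birth: l_x = s_1·s_2·…·s_x.
  l_1 = 0.51400
  l_2 = 0.33821
  l_3 = 0.22829
R₀ = Σ l_x b_x:
  age 1: 0.51400 × 5.7 = 2.9298
  age 2: 0.33821 × 4.8 = 1.6234
  age 3: 0.22829 × 4.3 = 0.9816
R₀ = 2.9298 + 1.6234 + 0.9816 = 5.5349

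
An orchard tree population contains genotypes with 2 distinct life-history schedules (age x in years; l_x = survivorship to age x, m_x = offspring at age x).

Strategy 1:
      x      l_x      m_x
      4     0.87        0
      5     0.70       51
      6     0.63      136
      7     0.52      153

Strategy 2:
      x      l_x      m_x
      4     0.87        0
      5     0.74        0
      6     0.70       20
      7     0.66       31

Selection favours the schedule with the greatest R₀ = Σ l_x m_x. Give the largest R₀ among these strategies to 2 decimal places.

200.94

Strategy 1: R₀ = 0.87×0 + 0.70×51 + 0.63×136 + 0.52×153 = 200.9400
Strategy 2: R₀ = 0.87×0 + 0.74×0 + 0.70×20 + 0.66×31 = 34.4600
Highest R₀: strategy 1 with 200.9400.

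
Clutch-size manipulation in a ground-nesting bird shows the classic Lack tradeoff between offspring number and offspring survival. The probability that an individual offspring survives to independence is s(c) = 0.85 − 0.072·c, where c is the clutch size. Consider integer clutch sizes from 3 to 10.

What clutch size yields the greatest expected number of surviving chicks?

Expected surviving chicks = c × s(c):
  c=3: 3 × 0.634 = 1.902
  c=4: 4 × 0.562 = 2.248
  c=5: 5 × 0.490 = 2.450
  c=6: 6 × 0.418 = 2.508
  c=7: 7 × 0.346 = 2.422
  c=8: 8 × 0.274 = 2.192
  c=9: 9 × 0.202 = 1.818
  c=10: 10 × 0.130 = 1.300
Maximum at c = 6 (2.508 surviving chicks).

6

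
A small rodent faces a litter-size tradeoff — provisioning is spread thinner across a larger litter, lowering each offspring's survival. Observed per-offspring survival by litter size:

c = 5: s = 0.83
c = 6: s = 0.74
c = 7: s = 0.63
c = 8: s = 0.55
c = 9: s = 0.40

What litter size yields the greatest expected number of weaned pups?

Expected weaned pups = c × s(c):
  c=5: 5 × 0.83 = 4.150
  c=6: 6 × 0.74 = 4.440
  c=7: 7 × 0.63 = 4.410
  c=8: 8 × 0.55 = 4.400
  c=9: 9 × 0.40 = 3.600
Maximum at c = 6 (4.440 weaned pups).

6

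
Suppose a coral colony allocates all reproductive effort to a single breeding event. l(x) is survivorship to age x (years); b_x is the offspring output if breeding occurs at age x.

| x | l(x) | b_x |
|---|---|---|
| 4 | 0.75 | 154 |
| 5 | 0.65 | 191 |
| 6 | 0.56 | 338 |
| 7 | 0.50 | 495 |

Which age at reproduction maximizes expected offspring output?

Expected offspring if breeding at age x = l(x) × b_x:
  age 4: 0.75 × 154 = 115.500
  age 5: 0.65 × 191 = 124.150
  age 6: 0.56 × 338 = 189.280
  age 7: 0.50 × 495 = 247.500
Maximum at age 7 (247.500).

7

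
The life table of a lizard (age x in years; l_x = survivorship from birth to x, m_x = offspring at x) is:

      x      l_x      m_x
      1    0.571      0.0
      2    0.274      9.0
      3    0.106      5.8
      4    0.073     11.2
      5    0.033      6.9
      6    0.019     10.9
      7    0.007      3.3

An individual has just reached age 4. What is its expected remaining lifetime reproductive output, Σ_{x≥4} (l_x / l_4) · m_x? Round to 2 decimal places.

l_4 = 0.073. Conditional survival from age 4 to x is l_x / l_4.
  x=4: (0.073/0.073) × 11.2 = 11.2000
  x=5: (0.033/0.073) × 6.9 = 3.1192
  x=6: (0.019/0.073) × 10.9 = 2.8370
  x=7: (0.007/0.073) × 3.3 = 0.3164
Sum = 11.2000 + 3.1192 + 2.8370 + 0.3164 = 17.4726

17.47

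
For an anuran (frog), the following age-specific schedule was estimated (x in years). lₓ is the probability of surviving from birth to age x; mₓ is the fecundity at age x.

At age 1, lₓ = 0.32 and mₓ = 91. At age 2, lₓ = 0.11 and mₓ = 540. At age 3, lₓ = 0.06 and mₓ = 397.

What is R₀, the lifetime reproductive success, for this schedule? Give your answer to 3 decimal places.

112.340

R₀ = Σ lₓ mₓ:
  age 1: 0.32 × 91 = 29.1200
  age 2: 0.11 × 540 = 59.4000
  age 3: 0.06 × 397 = 23.8200
R₀ = 29.1200 + 59.4000 + 23.8200 = 112.3400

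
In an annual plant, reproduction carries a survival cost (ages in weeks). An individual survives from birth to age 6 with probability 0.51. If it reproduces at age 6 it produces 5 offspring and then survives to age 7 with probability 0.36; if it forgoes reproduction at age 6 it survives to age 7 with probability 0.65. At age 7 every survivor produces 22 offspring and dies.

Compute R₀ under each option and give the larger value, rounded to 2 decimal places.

7.29

breed at age 6: R₀ = 0.51 × (5 + 0.36 × 22) = 0.51 × 12.9200 = 6.5892
delay to age 7: R₀ = 0.51 × (0.65 × 22) = 0.51 × 14.3000 = 7.2930
Higher: delay to age 7 (7.2930).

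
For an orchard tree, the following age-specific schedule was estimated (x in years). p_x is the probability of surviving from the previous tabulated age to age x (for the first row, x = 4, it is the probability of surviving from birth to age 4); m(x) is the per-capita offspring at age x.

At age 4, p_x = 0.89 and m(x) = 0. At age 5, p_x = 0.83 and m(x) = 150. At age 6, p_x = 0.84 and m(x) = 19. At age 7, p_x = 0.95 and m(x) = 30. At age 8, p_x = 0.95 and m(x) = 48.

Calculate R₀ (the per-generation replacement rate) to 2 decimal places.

Survivorship from birth: l_x = p_4·p_5·…·p_x.
  l_4 = 0.89000
  l_5 = 0.73870
  l_6 = 0.62051
  l_7 = 0.58948
  l_8 = 0.56001
R₀ = Σ l_x m(x):
  age 4: 0.89000 × 0 = 0.0000
  age 5: 0.73870 × 150 = 110.8050
  age 6: 0.62051 × 19 = 11.7897
  age 7: 0.58948 × 30 = 17.6844
  age 8: 0.56001 × 48 = 26.8805
R₀ = 0.0000 + 110.8050 + 11.7897 + 17.6844 + 26.8805 = 167.1596

167.16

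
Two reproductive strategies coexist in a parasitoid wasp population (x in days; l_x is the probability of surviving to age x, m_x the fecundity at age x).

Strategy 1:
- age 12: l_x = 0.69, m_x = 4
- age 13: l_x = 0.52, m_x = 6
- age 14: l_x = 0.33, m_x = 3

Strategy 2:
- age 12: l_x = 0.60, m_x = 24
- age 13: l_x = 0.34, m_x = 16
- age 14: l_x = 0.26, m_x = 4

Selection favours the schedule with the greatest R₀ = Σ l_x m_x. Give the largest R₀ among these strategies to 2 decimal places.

20.88

Strategy 1: R₀ = 0.69×4 + 0.52×6 + 0.33×3 = 6.8700
Strategy 2: R₀ = 0.60×24 + 0.34×16 + 0.26×4 = 20.8800
Highest R₀: strategy 2 with 20.8800.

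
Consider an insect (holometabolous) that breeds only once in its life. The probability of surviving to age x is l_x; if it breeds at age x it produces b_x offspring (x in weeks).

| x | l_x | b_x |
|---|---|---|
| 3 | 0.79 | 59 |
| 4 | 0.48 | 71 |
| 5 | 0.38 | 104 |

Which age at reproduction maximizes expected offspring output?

Expected offspring if breeding at age x = l_x × b_x:
  age 3: 0.79 × 59 = 46.610
  age 4: 0.48 × 71 = 34.080
  age 5: 0.38 × 104 = 39.520
Maximum at age 3 (46.610).

3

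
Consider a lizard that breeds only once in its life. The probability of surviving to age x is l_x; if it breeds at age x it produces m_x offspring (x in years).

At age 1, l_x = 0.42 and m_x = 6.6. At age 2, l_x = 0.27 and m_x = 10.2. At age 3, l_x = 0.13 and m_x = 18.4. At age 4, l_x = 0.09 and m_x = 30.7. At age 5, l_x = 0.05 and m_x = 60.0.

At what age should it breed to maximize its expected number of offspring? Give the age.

5

Expected offspring if breeding at age x = l_x × m_x:
  age 1: 0.42 × 6.6 = 2.772
  age 2: 0.27 × 10.2 = 2.754
  age 3: 0.13 × 18.4 = 2.392
  age 4: 0.09 × 30.7 = 2.763
  age 5: 0.05 × 60.0 = 3.000
Maximum at age 5 (3.000).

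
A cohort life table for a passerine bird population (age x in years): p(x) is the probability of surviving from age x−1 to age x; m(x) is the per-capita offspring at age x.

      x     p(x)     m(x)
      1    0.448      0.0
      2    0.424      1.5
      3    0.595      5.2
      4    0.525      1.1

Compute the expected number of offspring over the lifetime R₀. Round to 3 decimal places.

Survivorship from birth: l_x = p_1·p_2·…·p_x.
  l_1 = 0.44800
  l_2 = 0.18995
  l_3 = 0.11302
  l_4 = 0.05934
R₀ = Σ l_x m(x):
  age 1: 0.44800 × 0.0 = 0.0000
  age 2: 0.18995 × 1.5 = 0.2849
  age 3: 0.11302 × 5.2 = 0.5877
  age 4: 0.05934 × 1.1 = 0.0653
R₀ = 0.0000 + 0.2849 + 0.5877 + 0.0653 = 0.9379

0.938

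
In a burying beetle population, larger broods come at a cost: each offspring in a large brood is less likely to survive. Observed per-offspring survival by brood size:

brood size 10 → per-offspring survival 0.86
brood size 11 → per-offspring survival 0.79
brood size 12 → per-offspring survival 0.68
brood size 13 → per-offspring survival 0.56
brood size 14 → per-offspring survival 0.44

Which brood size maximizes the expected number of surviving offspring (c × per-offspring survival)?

Expected surviving offspring = c × s(c):
  c=10: 10 × 0.86 = 8.600
  c=11: 11 × 0.79 = 8.690
  c=12: 12 × 0.68 = 8.160
  c=13: 13 × 0.56 = 7.280
  c=14: 14 × 0.44 = 6.160
Maximum at c = 11 (8.690 surviving offspring).

11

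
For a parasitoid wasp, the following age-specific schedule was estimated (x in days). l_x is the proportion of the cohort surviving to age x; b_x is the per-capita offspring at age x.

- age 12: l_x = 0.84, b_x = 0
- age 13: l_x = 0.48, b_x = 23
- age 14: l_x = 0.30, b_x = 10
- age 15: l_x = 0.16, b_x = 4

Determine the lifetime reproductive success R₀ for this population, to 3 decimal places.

R₀ = Σ l_x b_x:
  age 12: 0.84 × 0 = 0.0000
  age 13: 0.48 × 23 = 11.0400
  age 14: 0.30 × 10 = 3.0000
  age 15: 0.16 × 4 = 0.6400
R₀ = 0.0000 + 11.0400 + 3.0000 + 0.6400 = 14.6800

14.680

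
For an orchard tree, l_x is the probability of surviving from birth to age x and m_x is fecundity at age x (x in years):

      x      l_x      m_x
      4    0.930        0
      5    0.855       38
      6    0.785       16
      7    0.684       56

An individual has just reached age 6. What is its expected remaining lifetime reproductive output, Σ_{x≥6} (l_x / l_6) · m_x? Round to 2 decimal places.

l_6 = 0.785. Conditional survival from age 6 to x is l_x / l_6.
  x=6: (0.785/0.785) × 16 = 16.0000
  x=7: (0.684/0.785) × 56 = 48.7949
Sum = 16.0000 + 48.7949 = 64.7949

64.79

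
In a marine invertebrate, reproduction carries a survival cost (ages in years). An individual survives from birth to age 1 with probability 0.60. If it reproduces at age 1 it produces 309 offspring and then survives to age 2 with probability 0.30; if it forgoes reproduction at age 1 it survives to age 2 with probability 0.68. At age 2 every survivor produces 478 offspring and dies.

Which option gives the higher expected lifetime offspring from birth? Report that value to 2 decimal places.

271.44

breed at age 1: R₀ = 0.60 × (309 + 0.30 × 478) = 0.60 × 452.4000 = 271.4400
delay to age 2: R₀ = 0.60 × (0.68 × 478) = 0.60 × 325.0400 = 195.0240
Higher: breed at age 1 (271.4400).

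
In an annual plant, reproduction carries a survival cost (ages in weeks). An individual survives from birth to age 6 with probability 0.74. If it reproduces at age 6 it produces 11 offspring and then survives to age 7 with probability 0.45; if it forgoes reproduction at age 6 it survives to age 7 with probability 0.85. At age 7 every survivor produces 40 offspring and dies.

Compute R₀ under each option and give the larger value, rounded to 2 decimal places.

breed at age 6: R₀ = 0.74 × (11 + 0.45 × 40) = 0.74 × 29.0000 = 21.4600
delay to age 7: R₀ = 0.74 × (0.85 × 40) = 0.74 × 34.0000 = 25.1600
Higher: delay to age 7 (25.1600).

25.16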